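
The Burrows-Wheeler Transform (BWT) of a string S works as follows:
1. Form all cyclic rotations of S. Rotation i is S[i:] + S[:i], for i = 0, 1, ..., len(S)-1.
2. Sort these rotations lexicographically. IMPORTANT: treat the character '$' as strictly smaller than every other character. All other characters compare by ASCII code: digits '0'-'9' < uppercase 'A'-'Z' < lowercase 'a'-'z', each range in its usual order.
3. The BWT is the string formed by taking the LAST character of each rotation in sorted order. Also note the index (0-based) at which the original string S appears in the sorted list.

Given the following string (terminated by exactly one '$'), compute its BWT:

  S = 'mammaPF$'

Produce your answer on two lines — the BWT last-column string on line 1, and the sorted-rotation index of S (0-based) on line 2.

All 8 rotations (rotation i = S[i:]+S[:i]):
  rot[0] = mammaPF$
  rot[1] = ammaPF$m
  rot[2] = mmaPF$ma
  rot[3] = maPF$mam
  rot[4] = aPF$mamm
  rot[5] = PF$mamma
  rot[6] = F$mammaP
  rot[7] = $mammaPF
Sorted (with $ < everything):
  sorted[0] = $mammaPF  (last char: 'F')
  sorted[1] = F$mammaP  (last char: 'P')
  sorted[2] = PF$mamma  (last char: 'a')
  sorted[3] = aPF$mamm  (last char: 'm')
  sorted[4] = ammaPF$m  (last char: 'm')
  sorted[5] = maPF$mam  (last char: 'm')
  sorted[6] = mammaPF$  (last char: '$')
  sorted[7] = mmaPF$ma  (last char: 'a')
Last column: FPammm$a
Original string S is at sorted index 6

Answer: FPammm$a
6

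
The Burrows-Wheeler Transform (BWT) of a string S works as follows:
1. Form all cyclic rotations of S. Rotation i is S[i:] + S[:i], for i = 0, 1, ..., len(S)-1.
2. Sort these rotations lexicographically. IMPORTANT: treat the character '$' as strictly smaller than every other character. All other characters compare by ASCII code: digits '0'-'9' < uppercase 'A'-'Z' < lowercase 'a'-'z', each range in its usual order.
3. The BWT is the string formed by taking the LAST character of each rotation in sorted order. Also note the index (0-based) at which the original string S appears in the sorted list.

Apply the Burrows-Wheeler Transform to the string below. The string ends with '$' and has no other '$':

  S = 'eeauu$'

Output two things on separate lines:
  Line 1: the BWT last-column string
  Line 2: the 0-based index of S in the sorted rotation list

Answer: uee$ua
3

Derivation:
All 6 rotations (rotation i = S[i:]+S[:i]):
  rot[0] = eeauu$
  rot[1] = eauu$e
  rot[2] = auu$ee
  rot[3] = uu$eea
  rot[4] = u$eeau
  rot[5] = $eeauu
Sorted (with $ < everything):
  sorted[0] = $eeauu  (last char: 'u')
  sorted[1] = auu$ee  (last char: 'e')
  sorted[2] = eauu$e  (last char: 'e')
  sorted[3] = eeauu$  (last char: '$')
  sorted[4] = u$eeau  (last char: 'u')
  sorted[5] = uu$eea  (last char: 'a')
Last column: uee$ua
Original string S is at sorted index 3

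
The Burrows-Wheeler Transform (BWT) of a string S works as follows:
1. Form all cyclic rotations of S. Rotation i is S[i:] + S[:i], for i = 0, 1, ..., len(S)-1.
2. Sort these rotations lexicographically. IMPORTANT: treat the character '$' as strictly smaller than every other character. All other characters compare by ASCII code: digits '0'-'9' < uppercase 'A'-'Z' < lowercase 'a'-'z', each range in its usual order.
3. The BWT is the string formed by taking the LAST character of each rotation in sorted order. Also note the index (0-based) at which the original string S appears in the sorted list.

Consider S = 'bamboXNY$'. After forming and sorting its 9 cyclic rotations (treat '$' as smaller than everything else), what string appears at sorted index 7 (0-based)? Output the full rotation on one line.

Answer: mboXNY$ba

Derivation:
All 9 rotations (rotation i = S[i:]+S[:i]):
  rot[0] = bamboXNY$
  rot[1] = amboXNY$b
  rot[2] = mboXNY$ba
  rot[3] = boXNY$bam
  rot[4] = oXNY$bamb
  rot[5] = XNY$bambo
  rot[6] = NY$bamboX
  rot[7] = Y$bamboXN
  rot[8] = $bamboXNY
Sorted (with $ < everything):
  sorted[0] = $bamboXNY
  sorted[1] = NY$bamboX
  sorted[2] = XNY$bambo
  sorted[3] = Y$bamboXN
  sorted[4] = amboXNY$b
  sorted[5] = bamboXNY$
  sorted[6] = boXNY$bam
  sorted[7] = mboXNY$ba
  sorted[8] = oXNY$bamb
sorted[7] = mboXNY$ba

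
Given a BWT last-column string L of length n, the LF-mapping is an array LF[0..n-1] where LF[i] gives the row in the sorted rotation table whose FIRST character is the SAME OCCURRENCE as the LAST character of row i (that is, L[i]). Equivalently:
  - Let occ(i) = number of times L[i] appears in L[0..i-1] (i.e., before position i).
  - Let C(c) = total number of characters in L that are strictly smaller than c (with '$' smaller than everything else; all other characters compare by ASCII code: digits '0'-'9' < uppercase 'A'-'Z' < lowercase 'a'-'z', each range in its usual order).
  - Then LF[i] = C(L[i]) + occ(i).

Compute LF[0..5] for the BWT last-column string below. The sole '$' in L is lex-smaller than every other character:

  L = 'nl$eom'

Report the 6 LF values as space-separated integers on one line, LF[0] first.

Char counts: '$':1, 'e':1, 'l':1, 'm':1, 'n':1, 'o':1
C (first-col start): C('$')=0, C('e')=1, C('l')=2, C('m')=3, C('n')=4, C('o')=5
L[0]='n': occ=0, LF[0]=C('n')+0=4+0=4
L[1]='l': occ=0, LF[1]=C('l')+0=2+0=2
L[2]='$': occ=0, LF[2]=C('$')+0=0+0=0
L[3]='e': occ=0, LF[3]=C('e')+0=1+0=1
L[4]='o': occ=0, LF[4]=C('o')+0=5+0=5
L[5]='m': occ=0, LF[5]=C('m')+0=3+0=3

Answer: 4 2 0 1 5 3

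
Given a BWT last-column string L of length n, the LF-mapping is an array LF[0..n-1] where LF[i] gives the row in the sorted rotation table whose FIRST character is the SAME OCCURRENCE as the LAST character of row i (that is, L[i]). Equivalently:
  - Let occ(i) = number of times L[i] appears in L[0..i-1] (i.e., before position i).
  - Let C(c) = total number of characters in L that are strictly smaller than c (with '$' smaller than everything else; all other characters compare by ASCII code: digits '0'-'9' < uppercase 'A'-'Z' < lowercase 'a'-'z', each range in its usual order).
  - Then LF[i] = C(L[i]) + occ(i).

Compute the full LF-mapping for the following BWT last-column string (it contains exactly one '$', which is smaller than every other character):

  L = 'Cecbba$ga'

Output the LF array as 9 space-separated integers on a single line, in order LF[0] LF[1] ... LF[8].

Char counts: '$':1, 'C':1, 'a':2, 'b':2, 'c':1, 'e':1, 'g':1
C (first-col start): C('$')=0, C('C')=1, C('a')=2, C('b')=4, C('c')=6, C('e')=7, C('g')=8
L[0]='C': occ=0, LF[0]=C('C')+0=1+0=1
L[1]='e': occ=0, LF[1]=C('e')+0=7+0=7
L[2]='c': occ=0, LF[2]=C('c')+0=6+0=6
L[3]='b': occ=0, LF[3]=C('b')+0=4+0=4
L[4]='b': occ=1, LF[4]=C('b')+1=4+1=5
L[5]='a': occ=0, LF[5]=C('a')+0=2+0=2
L[6]='$': occ=0, LF[6]=C('$')+0=0+0=0
L[7]='g': occ=0, LF[7]=C('g')+0=8+0=8
L[8]='a': occ=1, LF[8]=C('a')+1=2+1=3

Answer: 1 7 6 4 5 2 0 8 3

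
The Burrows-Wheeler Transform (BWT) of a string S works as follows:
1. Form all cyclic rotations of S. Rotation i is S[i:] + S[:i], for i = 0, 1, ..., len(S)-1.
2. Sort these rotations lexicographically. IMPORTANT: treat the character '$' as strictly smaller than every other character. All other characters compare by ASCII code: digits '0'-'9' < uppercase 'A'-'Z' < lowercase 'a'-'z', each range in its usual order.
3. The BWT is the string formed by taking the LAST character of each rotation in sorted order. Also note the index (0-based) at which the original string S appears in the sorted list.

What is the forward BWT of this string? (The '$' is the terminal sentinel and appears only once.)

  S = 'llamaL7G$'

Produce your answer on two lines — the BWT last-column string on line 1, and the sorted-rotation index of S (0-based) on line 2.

All 9 rotations (rotation i = S[i:]+S[:i]):
  rot[0] = llamaL7G$
  rot[1] = lamaL7G$l
  rot[2] = amaL7G$ll
  rot[3] = maL7G$lla
  rot[4] = aL7G$llam
  rot[5] = L7G$llama
  rot[6] = 7G$llamaL
  rot[7] = G$llamaL7
  rot[8] = $llamaL7G
Sorted (with $ < everything):
  sorted[0] = $llamaL7G  (last char: 'G')
  sorted[1] = 7G$llamaL  (last char: 'L')
  sorted[2] = G$llamaL7  (last char: '7')
  sorted[3] = L7G$llama  (last char: 'a')
  sorted[4] = aL7G$llam  (last char: 'm')
  sorted[5] = amaL7G$ll  (last char: 'l')
  sorted[6] = lamaL7G$l  (last char: 'l')
  sorted[7] = llamaL7G$  (last char: '$')
  sorted[8] = maL7G$lla  (last char: 'a')
Last column: GL7amll$a
Original string S is at sorted index 7

Answer: GL7amll$a
7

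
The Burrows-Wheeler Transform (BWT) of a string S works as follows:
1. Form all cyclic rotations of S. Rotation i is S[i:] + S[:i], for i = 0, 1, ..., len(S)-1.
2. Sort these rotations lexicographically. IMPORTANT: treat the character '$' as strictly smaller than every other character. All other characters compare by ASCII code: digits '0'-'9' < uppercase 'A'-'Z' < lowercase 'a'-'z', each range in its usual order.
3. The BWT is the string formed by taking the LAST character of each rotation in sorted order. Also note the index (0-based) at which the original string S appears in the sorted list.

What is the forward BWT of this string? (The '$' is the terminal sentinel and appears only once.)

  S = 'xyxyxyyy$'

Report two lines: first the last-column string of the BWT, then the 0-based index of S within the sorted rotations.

All 9 rotations (rotation i = S[i:]+S[:i]):
  rot[0] = xyxyxyyy$
  rot[1] = yxyxyyy$x
  rot[2] = xyxyyy$xy
  rot[3] = yxyyy$xyx
  rot[4] = xyyy$xyxy
  rot[5] = yyy$xyxyx
  rot[6] = yy$xyxyxy
  rot[7] = y$xyxyxyy
  rot[8] = $xyxyxyyy
Sorted (with $ < everything):
  sorted[0] = $xyxyxyyy  (last char: 'y')
  sorted[1] = xyxyxyyy$  (last char: '$')
  sorted[2] = xyxyyy$xy  (last char: 'y')
  sorted[3] = xyyy$xyxy  (last char: 'y')
  sorted[4] = y$xyxyxyy  (last char: 'y')
  sorted[5] = yxyxyyy$x  (last char: 'x')
  sorted[6] = yxyyy$xyx  (last char: 'x')
  sorted[7] = yy$xyxyxy  (last char: 'y')
  sorted[8] = yyy$xyxyx  (last char: 'x')
Last column: y$yyyxxyx
Original string S is at sorted index 1

Answer: y$yyyxxyx
1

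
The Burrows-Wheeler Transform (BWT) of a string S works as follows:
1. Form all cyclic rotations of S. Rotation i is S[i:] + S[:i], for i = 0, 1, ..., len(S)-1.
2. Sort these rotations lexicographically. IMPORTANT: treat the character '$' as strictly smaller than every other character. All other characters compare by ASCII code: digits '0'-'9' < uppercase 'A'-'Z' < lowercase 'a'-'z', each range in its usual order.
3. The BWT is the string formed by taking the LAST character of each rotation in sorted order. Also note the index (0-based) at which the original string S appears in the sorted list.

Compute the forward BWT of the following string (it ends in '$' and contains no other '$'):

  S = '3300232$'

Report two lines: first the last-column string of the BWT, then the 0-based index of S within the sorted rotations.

Answer: 2303032$
7

Derivation:
All 8 rotations (rotation i = S[i:]+S[:i]):
  rot[0] = 3300232$
  rot[1] = 300232$3
  rot[2] = 00232$33
  rot[3] = 0232$330
  rot[4] = 232$3300
  rot[5] = 32$33002
  rot[6] = 2$330023
  rot[7] = $3300232
Sorted (with $ < everything):
  sorted[0] = $3300232  (last char: '2')
  sorted[1] = 00232$33  (last char: '3')
  sorted[2] = 0232$330  (last char: '0')
  sorted[3] = 2$330023  (last char: '3')
  sorted[4] = 232$3300  (last char: '0')
  sorted[5] = 300232$3  (last char: '3')
  sorted[6] = 32$33002  (last char: '2')
  sorted[7] = 3300232$  (last char: '$')
Last column: 2303032$
Original string S is at sorted index 7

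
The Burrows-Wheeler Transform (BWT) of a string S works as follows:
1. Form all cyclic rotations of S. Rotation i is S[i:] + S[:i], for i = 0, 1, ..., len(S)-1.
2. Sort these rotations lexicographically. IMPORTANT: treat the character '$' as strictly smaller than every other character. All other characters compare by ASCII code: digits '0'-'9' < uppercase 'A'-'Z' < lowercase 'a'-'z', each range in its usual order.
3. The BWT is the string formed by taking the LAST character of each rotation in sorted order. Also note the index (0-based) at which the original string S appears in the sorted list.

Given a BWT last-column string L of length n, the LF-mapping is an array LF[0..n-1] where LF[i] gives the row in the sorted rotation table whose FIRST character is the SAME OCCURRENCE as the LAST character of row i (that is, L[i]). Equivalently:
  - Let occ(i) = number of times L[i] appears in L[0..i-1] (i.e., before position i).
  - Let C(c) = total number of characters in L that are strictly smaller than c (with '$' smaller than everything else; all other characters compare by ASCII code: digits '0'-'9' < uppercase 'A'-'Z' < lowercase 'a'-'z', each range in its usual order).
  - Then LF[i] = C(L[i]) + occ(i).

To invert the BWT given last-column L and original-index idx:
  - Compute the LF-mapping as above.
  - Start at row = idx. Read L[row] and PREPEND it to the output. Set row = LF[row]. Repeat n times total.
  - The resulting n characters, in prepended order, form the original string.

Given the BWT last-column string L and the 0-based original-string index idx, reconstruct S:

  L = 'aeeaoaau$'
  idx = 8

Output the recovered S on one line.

Answer: uoaeaaea$

Derivation:
LF mapping: 1 5 6 2 7 3 4 8 0
Walk LF starting at row 8, prepending L[row]:
  step 1: row=8, L[8]='$', prepend. Next row=LF[8]=0
  step 2: row=0, L[0]='a', prepend. Next row=LF[0]=1
  step 3: row=1, L[1]='e', prepend. Next row=LF[1]=5
  step 4: row=5, L[5]='a', prepend. Next row=LF[5]=3
  step 5: row=3, L[3]='a', prepend. Next row=LF[3]=2
  step 6: row=2, L[2]='e', prepend. Next row=LF[2]=6
  step 7: row=6, L[6]='a', prepend. Next row=LF[6]=4
  step 8: row=4, L[4]='o', prepend. Next row=LF[4]=7
  step 9: row=7, L[7]='u', prepend. Next row=LF[7]=8
Reversed output: uoaeaaea$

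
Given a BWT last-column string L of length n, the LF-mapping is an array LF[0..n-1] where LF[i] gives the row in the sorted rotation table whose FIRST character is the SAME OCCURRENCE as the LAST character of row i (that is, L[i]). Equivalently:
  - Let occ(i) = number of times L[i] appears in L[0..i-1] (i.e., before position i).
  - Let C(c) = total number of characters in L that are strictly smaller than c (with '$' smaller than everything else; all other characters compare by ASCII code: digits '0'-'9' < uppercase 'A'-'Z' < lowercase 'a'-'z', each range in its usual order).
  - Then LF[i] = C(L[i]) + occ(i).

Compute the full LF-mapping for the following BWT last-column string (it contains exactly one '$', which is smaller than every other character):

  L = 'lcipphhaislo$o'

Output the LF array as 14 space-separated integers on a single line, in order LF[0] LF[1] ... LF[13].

Answer: 7 2 5 11 12 3 4 1 6 13 8 9 0 10

Derivation:
Char counts: '$':1, 'a':1, 'c':1, 'h':2, 'i':2, 'l':2, 'o':2, 'p':2, 's':1
C (first-col start): C('$')=0, C('a')=1, C('c')=2, C('h')=3, C('i')=5, C('l')=7, C('o')=9, C('p')=11, C('s')=13
L[0]='l': occ=0, LF[0]=C('l')+0=7+0=7
L[1]='c': occ=0, LF[1]=C('c')+0=2+0=2
L[2]='i': occ=0, LF[2]=C('i')+0=5+0=5
L[3]='p': occ=0, LF[3]=C('p')+0=11+0=11
L[4]='p': occ=1, LF[4]=C('p')+1=11+1=12
L[5]='h': occ=0, LF[5]=C('h')+0=3+0=3
L[6]='h': occ=1, LF[6]=C('h')+1=3+1=4
L[7]='a': occ=0, LF[7]=C('a')+0=1+0=1
L[8]='i': occ=1, LF[8]=C('i')+1=5+1=6
L[9]='s': occ=0, LF[9]=C('s')+0=13+0=13
L[10]='l': occ=1, LF[10]=C('l')+1=7+1=8
L[11]='o': occ=0, LF[11]=C('o')+0=9+0=9
L[12]='$': occ=0, LF[12]=C('$')+0=0+0=0
L[13]='o': occ=1, LF[13]=C('o')+1=9+1=10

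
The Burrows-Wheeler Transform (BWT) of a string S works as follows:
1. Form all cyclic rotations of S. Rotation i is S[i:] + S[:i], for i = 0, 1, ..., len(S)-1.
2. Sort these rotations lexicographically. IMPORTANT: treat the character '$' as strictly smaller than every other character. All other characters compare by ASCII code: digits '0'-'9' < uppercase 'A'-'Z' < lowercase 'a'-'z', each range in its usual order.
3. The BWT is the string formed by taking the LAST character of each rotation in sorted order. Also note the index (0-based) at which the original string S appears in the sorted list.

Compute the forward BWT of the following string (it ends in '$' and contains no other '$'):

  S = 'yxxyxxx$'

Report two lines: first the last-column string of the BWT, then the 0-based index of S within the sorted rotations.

All 8 rotations (rotation i = S[i:]+S[:i]):
  rot[0] = yxxyxxx$
  rot[1] = xxyxxx$y
  rot[2] = xyxxx$yx
  rot[3] = yxxx$yxx
  rot[4] = xxx$yxxy
  rot[5] = xx$yxxyx
  rot[6] = x$yxxyxx
  rot[7] = $yxxyxxx
Sorted (with $ < everything):
  sorted[0] = $yxxyxxx  (last char: 'x')
  sorted[1] = x$yxxyxx  (last char: 'x')
  sorted[2] = xx$yxxyx  (last char: 'x')
  sorted[3] = xxx$yxxy  (last char: 'y')
  sorted[4] = xxyxxx$y  (last char: 'y')
  sorted[5] = xyxxx$yx  (last char: 'x')
  sorted[6] = yxxx$yxx  (last char: 'x')
  sorted[7] = yxxyxxx$  (last char: '$')
Last column: xxxyyxx$
Original string S is at sorted index 7

Answer: xxxyyxx$
7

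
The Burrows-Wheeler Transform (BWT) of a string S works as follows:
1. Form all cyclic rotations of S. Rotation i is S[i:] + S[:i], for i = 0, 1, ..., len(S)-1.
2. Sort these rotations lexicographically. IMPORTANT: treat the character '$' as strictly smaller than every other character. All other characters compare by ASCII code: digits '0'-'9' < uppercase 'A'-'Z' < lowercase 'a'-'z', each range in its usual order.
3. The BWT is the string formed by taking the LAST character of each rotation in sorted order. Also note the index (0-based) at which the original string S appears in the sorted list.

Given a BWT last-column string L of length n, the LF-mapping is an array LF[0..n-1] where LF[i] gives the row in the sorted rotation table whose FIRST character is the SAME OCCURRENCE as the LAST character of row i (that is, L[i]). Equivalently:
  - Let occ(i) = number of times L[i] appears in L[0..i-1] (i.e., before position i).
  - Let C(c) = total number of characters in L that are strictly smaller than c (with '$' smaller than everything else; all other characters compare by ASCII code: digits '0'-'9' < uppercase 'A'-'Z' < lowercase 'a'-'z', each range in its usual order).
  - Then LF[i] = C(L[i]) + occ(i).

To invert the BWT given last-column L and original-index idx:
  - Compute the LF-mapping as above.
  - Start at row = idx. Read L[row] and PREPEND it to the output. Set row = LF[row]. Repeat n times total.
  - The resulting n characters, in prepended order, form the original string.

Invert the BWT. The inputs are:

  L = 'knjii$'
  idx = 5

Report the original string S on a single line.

LF mapping: 4 5 3 1 2 0
Walk LF starting at row 5, prepending L[row]:
  step 1: row=5, L[5]='$', prepend. Next row=LF[5]=0
  step 2: row=0, L[0]='k', prepend. Next row=LF[0]=4
  step 3: row=4, L[4]='i', prepend. Next row=LF[4]=2
  step 4: row=2, L[2]='j', prepend. Next row=LF[2]=3
  step 5: row=3, L[3]='i', prepend. Next row=LF[3]=1
  step 6: row=1, L[1]='n', prepend. Next row=LF[1]=5
Reversed output: nijik$

Answer: nijik$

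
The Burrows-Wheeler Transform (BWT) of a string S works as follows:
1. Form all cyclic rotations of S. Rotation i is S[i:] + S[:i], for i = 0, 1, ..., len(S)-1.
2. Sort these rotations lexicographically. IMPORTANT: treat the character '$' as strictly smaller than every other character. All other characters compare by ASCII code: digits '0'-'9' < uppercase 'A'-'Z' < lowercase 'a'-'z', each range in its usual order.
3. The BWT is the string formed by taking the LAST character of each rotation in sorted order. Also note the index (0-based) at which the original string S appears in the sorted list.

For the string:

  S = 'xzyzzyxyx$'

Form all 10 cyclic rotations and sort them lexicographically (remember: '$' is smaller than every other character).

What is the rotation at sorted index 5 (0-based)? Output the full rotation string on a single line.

Answer: yxyx$xzyzz

Derivation:
All 10 rotations (rotation i = S[i:]+S[:i]):
  rot[0] = xzyzzyxyx$
  rot[1] = zyzzyxyx$x
  rot[2] = yzzyxyx$xz
  rot[3] = zzyxyx$xzy
  rot[4] = zyxyx$xzyz
  rot[5] = yxyx$xzyzz
  rot[6] = xyx$xzyzzy
  rot[7] = yx$xzyzzyx
  rot[8] = x$xzyzzyxy
  rot[9] = $xzyzzyxyx
Sorted (with $ < everything):
  sorted[0] = $xzyzzyxyx
  sorted[1] = x$xzyzzyxy
  sorted[2] = xyx$xzyzzy
  sorted[3] = xzyzzyxyx$
  sorted[4] = yx$xzyzzyx
  sorted[5] = yxyx$xzyzz
  sorted[6] = yzzyxyx$xz
  sorted[7] = zyxyx$xzyz
  sorted[8] = zyzzyxyx$x
  sorted[9] = zzyxyx$xzy
sorted[5] = yxyx$xzyzz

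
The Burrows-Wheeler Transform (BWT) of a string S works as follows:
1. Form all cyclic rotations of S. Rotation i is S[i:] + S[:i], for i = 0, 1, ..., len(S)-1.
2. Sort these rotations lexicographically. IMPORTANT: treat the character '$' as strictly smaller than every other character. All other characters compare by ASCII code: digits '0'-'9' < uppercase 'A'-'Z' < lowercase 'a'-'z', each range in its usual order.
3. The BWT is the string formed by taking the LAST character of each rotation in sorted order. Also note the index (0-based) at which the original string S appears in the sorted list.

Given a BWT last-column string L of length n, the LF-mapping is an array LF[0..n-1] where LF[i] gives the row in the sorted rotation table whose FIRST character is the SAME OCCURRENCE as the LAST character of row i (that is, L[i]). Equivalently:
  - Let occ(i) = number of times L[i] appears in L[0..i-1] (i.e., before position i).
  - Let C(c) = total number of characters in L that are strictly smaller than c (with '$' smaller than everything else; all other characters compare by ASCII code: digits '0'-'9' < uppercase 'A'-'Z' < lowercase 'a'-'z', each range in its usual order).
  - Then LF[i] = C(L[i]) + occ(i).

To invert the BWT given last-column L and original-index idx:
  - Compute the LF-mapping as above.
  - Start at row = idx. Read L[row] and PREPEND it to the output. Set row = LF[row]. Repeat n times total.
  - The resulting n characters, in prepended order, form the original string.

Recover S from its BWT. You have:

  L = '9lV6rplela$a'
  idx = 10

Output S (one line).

LF mapping: 2 7 3 1 11 10 8 6 9 4 0 5
Walk LF starting at row 10, prepending L[row]:
  step 1: row=10, L[10]='$', prepend. Next row=LF[10]=0
  step 2: row=0, L[0]='9', prepend. Next row=LF[0]=2
  step 3: row=2, L[2]='V', prepend. Next row=LF[2]=3
  step 4: row=3, L[3]='6', prepend. Next row=LF[3]=1
  step 5: row=1, L[1]='l', prepend. Next row=LF[1]=7
  step 6: row=7, L[7]='e', prepend. Next row=LF[7]=6
  step 7: row=6, L[6]='l', prepend. Next row=LF[6]=8
  step 8: row=8, L[8]='l', prepend. Next row=LF[8]=9
  step 9: row=9, L[9]='a', prepend. Next row=LF[9]=4
  step 10: row=4, L[4]='r', prepend. Next row=LF[4]=11
  step 11: row=11, L[11]='a', prepend. Next row=LF[11]=5
  step 12: row=5, L[5]='p', prepend. Next row=LF[5]=10
Reversed output: parallel6V9$

Answer: parallel6V9$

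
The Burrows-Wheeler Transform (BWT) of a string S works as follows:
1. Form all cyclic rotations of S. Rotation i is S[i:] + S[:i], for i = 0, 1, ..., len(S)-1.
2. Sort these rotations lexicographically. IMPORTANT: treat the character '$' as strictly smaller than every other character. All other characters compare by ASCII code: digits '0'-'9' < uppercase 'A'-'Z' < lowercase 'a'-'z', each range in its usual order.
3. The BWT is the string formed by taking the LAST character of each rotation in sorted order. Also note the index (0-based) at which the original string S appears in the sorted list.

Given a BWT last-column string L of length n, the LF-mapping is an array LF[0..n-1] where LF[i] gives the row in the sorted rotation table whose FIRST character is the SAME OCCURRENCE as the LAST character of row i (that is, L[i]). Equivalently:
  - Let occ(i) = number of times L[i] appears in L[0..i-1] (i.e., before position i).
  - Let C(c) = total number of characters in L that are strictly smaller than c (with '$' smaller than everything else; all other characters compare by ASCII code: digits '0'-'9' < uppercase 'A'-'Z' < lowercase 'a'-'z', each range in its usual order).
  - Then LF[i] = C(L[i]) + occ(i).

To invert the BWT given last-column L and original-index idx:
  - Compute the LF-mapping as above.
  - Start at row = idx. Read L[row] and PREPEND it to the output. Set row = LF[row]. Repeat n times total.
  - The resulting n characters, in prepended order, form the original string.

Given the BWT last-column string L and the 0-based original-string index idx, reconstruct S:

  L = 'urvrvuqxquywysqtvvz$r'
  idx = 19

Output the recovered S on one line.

LF mapping: 9 4 12 5 13 10 1 17 2 11 18 16 19 7 3 8 14 15 20 0 6
Walk LF starting at row 19, prepending L[row]:
  step 1: row=19, L[19]='$', prepend. Next row=LF[19]=0
  step 2: row=0, L[0]='u', prepend. Next row=LF[0]=9
  step 3: row=9, L[9]='u', prepend. Next row=LF[9]=11
  step 4: row=11, L[11]='w', prepend. Next row=LF[11]=16
  step 5: row=16, L[16]='v', prepend. Next row=LF[16]=14
  step 6: row=14, L[14]='q', prepend. Next row=LF[14]=3
  step 7: row=3, L[3]='r', prepend. Next row=LF[3]=5
  step 8: row=5, L[5]='u', prepend. Next row=LF[5]=10
  step 9: row=10, L[10]='y', prepend. Next row=LF[10]=18
  step 10: row=18, L[18]='z', prepend. Next row=LF[18]=20
  step 11: row=20, L[20]='r', prepend. Next row=LF[20]=6
  step 12: row=6, L[6]='q', prepend. Next row=LF[6]=1
  step 13: row=1, L[1]='r', prepend. Next row=LF[1]=4
  step 14: row=4, L[4]='v', prepend. Next row=LF[4]=13
  step 15: row=13, L[13]='s', prepend. Next row=LF[13]=7
  step 16: row=7, L[7]='x', prepend. Next row=LF[7]=17
  step 17: row=17, L[17]='v', prepend. Next row=LF[17]=15
  step 18: row=15, L[15]='t', prepend. Next row=LF[15]=8
  step 19: row=8, L[8]='q', prepend. Next row=LF[8]=2
  step 20: row=2, L[2]='v', prepend. Next row=LF[2]=12
  step 21: row=12, L[12]='y', prepend. Next row=LF[12]=19
Reversed output: yvqtvxsvrqrzyurqvwuu$

Answer: yvqtvxsvrqrzyurqvwuu$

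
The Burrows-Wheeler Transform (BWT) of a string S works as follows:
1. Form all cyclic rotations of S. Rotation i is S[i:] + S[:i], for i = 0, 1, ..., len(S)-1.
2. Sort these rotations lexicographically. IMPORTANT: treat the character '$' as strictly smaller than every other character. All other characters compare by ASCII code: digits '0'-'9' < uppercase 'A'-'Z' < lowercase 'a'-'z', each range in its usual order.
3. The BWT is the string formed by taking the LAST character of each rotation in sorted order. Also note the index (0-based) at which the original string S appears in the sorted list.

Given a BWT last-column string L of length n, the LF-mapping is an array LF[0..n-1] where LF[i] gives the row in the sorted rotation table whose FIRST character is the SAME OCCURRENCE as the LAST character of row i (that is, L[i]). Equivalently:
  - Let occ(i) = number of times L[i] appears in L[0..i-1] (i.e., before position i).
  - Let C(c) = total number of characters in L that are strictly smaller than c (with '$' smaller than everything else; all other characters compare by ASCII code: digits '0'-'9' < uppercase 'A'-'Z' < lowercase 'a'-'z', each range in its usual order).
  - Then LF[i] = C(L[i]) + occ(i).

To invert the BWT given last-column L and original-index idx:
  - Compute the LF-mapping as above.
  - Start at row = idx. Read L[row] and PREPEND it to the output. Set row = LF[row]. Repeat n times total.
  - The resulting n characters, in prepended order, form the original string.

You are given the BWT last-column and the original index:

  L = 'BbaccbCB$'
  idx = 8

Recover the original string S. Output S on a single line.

LF mapping: 1 5 4 7 8 6 3 2 0
Walk LF starting at row 8, prepending L[row]:
  step 1: row=8, L[8]='$', prepend. Next row=LF[8]=0
  step 2: row=0, L[0]='B', prepend. Next row=LF[0]=1
  step 3: row=1, L[1]='b', prepend. Next row=LF[1]=5
  step 4: row=5, L[5]='b', prepend. Next row=LF[5]=6
  step 5: row=6, L[6]='C', prepend. Next row=LF[6]=3
  step 6: row=3, L[3]='c', prepend. Next row=LF[3]=7
  step 7: row=7, L[7]='B', prepend. Next row=LF[7]=2
  step 8: row=2, L[2]='a', prepend. Next row=LF[2]=4
  step 9: row=4, L[4]='c', prepend. Next row=LF[4]=8
Reversed output: caBcCbbB$

Answer: caBcCbbB$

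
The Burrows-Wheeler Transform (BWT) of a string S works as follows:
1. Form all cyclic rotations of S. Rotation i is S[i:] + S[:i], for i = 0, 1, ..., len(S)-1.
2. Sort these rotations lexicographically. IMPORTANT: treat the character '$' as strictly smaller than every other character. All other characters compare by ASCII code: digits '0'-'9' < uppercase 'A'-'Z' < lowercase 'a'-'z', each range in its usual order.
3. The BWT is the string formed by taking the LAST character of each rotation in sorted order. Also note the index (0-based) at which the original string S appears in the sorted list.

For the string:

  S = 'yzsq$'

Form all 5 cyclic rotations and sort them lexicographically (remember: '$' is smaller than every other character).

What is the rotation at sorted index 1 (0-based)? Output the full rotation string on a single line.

All 5 rotations (rotation i = S[i:]+S[:i]):
  rot[0] = yzsq$
  rot[1] = zsq$y
  rot[2] = sq$yz
  rot[3] = q$yzs
  rot[4] = $yzsq
Sorted (with $ < everything):
  sorted[0] = $yzsq
  sorted[1] = q$yzs
  sorted[2] = sq$yz
  sorted[3] = yzsq$
  sorted[4] = zsq$y
sorted[1] = q$yzs

Answer: q$yzs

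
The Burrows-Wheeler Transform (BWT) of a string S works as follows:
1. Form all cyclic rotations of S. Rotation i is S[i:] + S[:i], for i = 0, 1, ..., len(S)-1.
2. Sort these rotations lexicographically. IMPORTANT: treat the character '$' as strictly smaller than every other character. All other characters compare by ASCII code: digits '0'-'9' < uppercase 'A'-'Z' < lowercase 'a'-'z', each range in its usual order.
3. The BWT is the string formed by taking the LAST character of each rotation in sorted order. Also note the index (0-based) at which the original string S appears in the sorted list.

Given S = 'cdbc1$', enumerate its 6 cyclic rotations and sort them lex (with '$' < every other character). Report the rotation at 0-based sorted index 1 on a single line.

Answer: 1$cdbc

Derivation:
All 6 rotations (rotation i = S[i:]+S[:i]):
  rot[0] = cdbc1$
  rot[1] = dbc1$c
  rot[2] = bc1$cd
  rot[3] = c1$cdb
  rot[4] = 1$cdbc
  rot[5] = $cdbc1
Sorted (with $ < everything):
  sorted[0] = $cdbc1
  sorted[1] = 1$cdbc
  sorted[2] = bc1$cd
  sorted[3] = c1$cdb
  sorted[4] = cdbc1$
  sorted[5] = dbc1$c
sorted[1] = 1$cdbc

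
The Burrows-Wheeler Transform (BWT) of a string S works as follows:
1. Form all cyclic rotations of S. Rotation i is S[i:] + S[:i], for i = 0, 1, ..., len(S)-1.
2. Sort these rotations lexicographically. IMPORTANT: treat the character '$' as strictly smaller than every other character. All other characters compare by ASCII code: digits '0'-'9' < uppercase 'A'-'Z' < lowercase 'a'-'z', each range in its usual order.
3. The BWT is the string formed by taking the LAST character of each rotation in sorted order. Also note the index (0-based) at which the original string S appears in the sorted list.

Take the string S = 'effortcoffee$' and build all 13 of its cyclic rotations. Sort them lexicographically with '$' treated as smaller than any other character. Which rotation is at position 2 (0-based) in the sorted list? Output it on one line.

All 13 rotations (rotation i = S[i:]+S[:i]):
  rot[0] = effortcoffee$
  rot[1] = ffortcoffee$e
  rot[2] = fortcoffee$ef
  rot[3] = ortcoffee$eff
  rot[4] = rtcoffee$effo
  rot[5] = tcoffee$effor
  rot[6] = coffee$effort
  rot[7] = offee$effortc
  rot[8] = ffee$effortco
  rot[9] = fee$effortcof
  rot[10] = ee$effortcoff
  rot[11] = e$effortcoffe
  rot[12] = $effortcoffee
Sorted (with $ < everything):
  sorted[0] = $effortcoffee
  sorted[1] = coffee$effort
  sorted[2] = e$effortcoffe
  sorted[3] = ee$effortcoff
  sorted[4] = effortcoffee$
  sorted[5] = fee$effortcof
  sorted[6] = ffee$effortco
  sorted[7] = ffortcoffee$e
  sorted[8] = fortcoffee$ef
  sorted[9] = offee$effortc
  sorted[10] = ortcoffee$eff
  sorted[11] = rtcoffee$effo
  sorted[12] = tcoffee$effor
sorted[2] = e$effortcoffe

Answer: e$effortcoffe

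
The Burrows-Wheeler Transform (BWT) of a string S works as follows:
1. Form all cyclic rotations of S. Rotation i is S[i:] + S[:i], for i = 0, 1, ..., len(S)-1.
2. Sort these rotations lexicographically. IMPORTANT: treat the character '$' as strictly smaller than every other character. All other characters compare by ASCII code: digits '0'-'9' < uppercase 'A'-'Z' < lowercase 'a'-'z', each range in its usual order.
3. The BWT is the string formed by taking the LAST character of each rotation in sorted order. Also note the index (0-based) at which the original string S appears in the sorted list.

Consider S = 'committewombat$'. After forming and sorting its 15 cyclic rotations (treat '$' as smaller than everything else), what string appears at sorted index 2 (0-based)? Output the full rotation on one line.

Answer: bat$committewom

Derivation:
All 15 rotations (rotation i = S[i:]+S[:i]):
  rot[0] = committewombat$
  rot[1] = ommittewombat$c
  rot[2] = mmittewombat$co
  rot[3] = mittewombat$com
  rot[4] = ittewombat$comm
  rot[5] = ttewombat$commi
  rot[6] = tewombat$commit
  rot[7] = ewombat$committ
  rot[8] = wombat$committe
  rot[9] = ombat$committew
  rot[10] = mbat$committewo
  rot[11] = bat$committewom
  rot[12] = at$committewomb
  rot[13] = t$committewomba
  rot[14] = $committewombat
Sorted (with $ < everything):
  sorted[0] = $committewombat
  sorted[1] = at$committewomb
  sorted[2] = bat$committewom
  sorted[3] = committewombat$
  sorted[4] = ewombat$committ
  sorted[5] = ittewombat$comm
  sorted[6] = mbat$committewo
  sorted[7] = mittewombat$com
  sorted[8] = mmittewombat$co
  sorted[9] = ombat$committew
  sorted[10] = ommittewombat$c
  sorted[11] = t$committewomba
  sorted[12] = tewombat$commit
  sorted[13] = ttewombat$commi
  sorted[14] = wombat$committe
sorted[2] = bat$committewom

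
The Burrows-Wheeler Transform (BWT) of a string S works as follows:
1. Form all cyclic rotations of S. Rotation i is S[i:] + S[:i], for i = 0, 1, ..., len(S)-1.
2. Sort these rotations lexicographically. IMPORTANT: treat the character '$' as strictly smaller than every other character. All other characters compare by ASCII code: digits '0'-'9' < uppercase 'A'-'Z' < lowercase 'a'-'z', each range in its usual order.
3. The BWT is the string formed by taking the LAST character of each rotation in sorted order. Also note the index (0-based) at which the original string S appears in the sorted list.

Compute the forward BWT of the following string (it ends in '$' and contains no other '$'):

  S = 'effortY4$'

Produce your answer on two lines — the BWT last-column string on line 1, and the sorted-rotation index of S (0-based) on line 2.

All 9 rotations (rotation i = S[i:]+S[:i]):
  rot[0] = effortY4$
  rot[1] = ffortY4$e
  rot[2] = fortY4$ef
  rot[3] = ortY4$eff
  rot[4] = rtY4$effo
  rot[5] = tY4$effor
  rot[6] = Y4$effort
  rot[7] = 4$effortY
  rot[8] = $effortY4
Sorted (with $ < everything):
  sorted[0] = $effortY4  (last char: '4')
  sorted[1] = 4$effortY  (last char: 'Y')
  sorted[2] = Y4$effort  (last char: 't')
  sorted[3] = effortY4$  (last char: '$')
  sorted[4] = ffortY4$e  (last char: 'e')
  sorted[5] = fortY4$ef  (last char: 'f')
  sorted[6] = ortY4$eff  (last char: 'f')
  sorted[7] = rtY4$effo  (last char: 'o')
  sorted[8] = tY4$effor  (last char: 'r')
Last column: 4Yt$effor
Original string S is at sorted index 3

Answer: 4Yt$effor
3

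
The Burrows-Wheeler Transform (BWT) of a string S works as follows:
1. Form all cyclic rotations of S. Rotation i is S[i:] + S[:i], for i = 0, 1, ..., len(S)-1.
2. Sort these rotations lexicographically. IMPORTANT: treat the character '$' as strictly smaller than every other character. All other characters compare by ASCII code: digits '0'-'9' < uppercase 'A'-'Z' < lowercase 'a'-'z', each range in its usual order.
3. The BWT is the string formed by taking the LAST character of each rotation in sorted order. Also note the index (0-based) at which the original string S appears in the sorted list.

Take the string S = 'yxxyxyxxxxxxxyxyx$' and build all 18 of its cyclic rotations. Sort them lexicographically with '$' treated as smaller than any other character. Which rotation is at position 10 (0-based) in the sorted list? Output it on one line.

All 18 rotations (rotation i = S[i:]+S[:i]):
  rot[0] = yxxyxyxxxxxxxyxyx$
  rot[1] = xxyxyxxxxxxxyxyx$y
  rot[2] = xyxyxxxxxxxyxyx$yx
  rot[3] = yxyxxxxxxxyxyx$yxx
  rot[4] = xyxxxxxxxyxyx$yxxy
  rot[5] = yxxxxxxxyxyx$yxxyx
  rot[6] = xxxxxxxyxyx$yxxyxy
  rot[7] = xxxxxxyxyx$yxxyxyx
  rot[8] = xxxxxyxyx$yxxyxyxx
  rot[9] = xxxxyxyx$yxxyxyxxx
  rot[10] = xxxyxyx$yxxyxyxxxx
  rot[11] = xxyxyx$yxxyxyxxxxx
  rot[12] = xyxyx$yxxyxyxxxxxx
  rot[13] = yxyx$yxxyxyxxxxxxx
  rot[14] = xyx$yxxyxyxxxxxxxy
  rot[15] = yx$yxxyxyxxxxxxxyx
  rot[16] = x$yxxyxyxxxxxxxyxy
  rot[17] = $yxxyxyxxxxxxxyxyx
Sorted (with $ < everything):
  sorted[0] = $yxxyxyxxxxxxxyxyx
  sorted[1] = x$yxxyxyxxxxxxxyxy
  sorted[2] = xxxxxxxyxyx$yxxyxy
  sorted[3] = xxxxxxyxyx$yxxyxyx
  sorted[4] = xxxxxyxyx$yxxyxyxx
  sorted[5] = xxxxyxyx$yxxyxyxxx
  sorted[6] = xxxyxyx$yxxyxyxxxx
  sorted[7] = xxyxyx$yxxyxyxxxxx
  sorted[8] = xxyxyxxxxxxxyxyx$y
  sorted[9] = xyx$yxxyxyxxxxxxxy
  sorted[10] = xyxxxxxxxyxyx$yxxy
  sorted[11] = xyxyx$yxxyxyxxxxxx
  sorted[12] = xyxyxxxxxxxyxyx$yx
  sorted[13] = yx$yxxyxyxxxxxxxyx
  sorted[14] = yxxxxxxxyxyx$yxxyx
  sorted[15] = yxxyxyxxxxxxxyxyx$
  sorted[16] = yxyx$yxxyxyxxxxxxx
  sorted[17] = yxyxxxxxxxyxyx$yxx
sorted[10] = xyxxxxxxxyxyx$yxxy

Answer: xyxxxxxxxyxyx$yxxy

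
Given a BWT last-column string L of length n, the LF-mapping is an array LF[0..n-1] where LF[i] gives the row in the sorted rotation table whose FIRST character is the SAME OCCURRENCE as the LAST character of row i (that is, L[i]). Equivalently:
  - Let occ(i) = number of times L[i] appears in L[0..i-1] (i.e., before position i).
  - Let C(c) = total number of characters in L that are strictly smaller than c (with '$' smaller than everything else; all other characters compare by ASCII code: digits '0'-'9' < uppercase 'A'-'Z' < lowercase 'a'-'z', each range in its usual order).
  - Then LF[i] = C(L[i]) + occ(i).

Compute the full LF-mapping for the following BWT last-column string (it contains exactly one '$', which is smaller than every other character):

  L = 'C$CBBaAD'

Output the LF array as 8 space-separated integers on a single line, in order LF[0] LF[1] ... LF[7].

Char counts: '$':1, 'A':1, 'B':2, 'C':2, 'D':1, 'a':1
C (first-col start): C('$')=0, C('A')=1, C('B')=2, C('C')=4, C('D')=6, C('a')=7
L[0]='C': occ=0, LF[0]=C('C')+0=4+0=4
L[1]='$': occ=0, LF[1]=C('$')+0=0+0=0
L[2]='C': occ=1, LF[2]=C('C')+1=4+1=5
L[3]='B': occ=0, LF[3]=C('B')+0=2+0=2
L[4]='B': occ=1, LF[4]=C('B')+1=2+1=3
L[5]='a': occ=0, LF[5]=C('a')+0=7+0=7
L[6]='A': occ=0, LF[6]=C('A')+0=1+0=1
L[7]='D': occ=0, LF[7]=C('D')+0=6+0=6

Answer: 4 0 5 2 3 7 1 6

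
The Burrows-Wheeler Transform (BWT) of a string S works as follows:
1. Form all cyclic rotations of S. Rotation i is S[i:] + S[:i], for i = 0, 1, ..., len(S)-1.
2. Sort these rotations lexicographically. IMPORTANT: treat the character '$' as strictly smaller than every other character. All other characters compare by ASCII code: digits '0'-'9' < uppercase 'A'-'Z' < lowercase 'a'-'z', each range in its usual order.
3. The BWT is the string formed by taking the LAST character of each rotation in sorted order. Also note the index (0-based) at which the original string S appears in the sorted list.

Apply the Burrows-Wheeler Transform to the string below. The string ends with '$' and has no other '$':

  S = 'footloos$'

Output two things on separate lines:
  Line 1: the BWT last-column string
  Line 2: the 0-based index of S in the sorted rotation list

Answer: s$tlfoooo
1

Derivation:
All 9 rotations (rotation i = S[i:]+S[:i]):
  rot[0] = footloos$
  rot[1] = ootloos$f
  rot[2] = otloos$fo
  rot[3] = tloos$foo
  rot[4] = loos$foot
  rot[5] = oos$footl
  rot[6] = os$footlo
  rot[7] = s$footloo
  rot[8] = $footloos
Sorted (with $ < everything):
  sorted[0] = $footloos  (last char: 's')
  sorted[1] = footloos$  (last char: '$')
  sorted[2] = loos$foot  (last char: 't')
  sorted[3] = oos$footl  (last char: 'l')
  sorted[4] = ootloos$f  (last char: 'f')
  sorted[5] = os$footlo  (last char: 'o')
  sorted[6] = otloos$fo  (last char: 'o')
  sorted[7] = s$footloo  (last char: 'o')
  sorted[8] = tloos$foo  (last char: 'o')
Last column: s$tlfoooo
Original string S is at sorted index 1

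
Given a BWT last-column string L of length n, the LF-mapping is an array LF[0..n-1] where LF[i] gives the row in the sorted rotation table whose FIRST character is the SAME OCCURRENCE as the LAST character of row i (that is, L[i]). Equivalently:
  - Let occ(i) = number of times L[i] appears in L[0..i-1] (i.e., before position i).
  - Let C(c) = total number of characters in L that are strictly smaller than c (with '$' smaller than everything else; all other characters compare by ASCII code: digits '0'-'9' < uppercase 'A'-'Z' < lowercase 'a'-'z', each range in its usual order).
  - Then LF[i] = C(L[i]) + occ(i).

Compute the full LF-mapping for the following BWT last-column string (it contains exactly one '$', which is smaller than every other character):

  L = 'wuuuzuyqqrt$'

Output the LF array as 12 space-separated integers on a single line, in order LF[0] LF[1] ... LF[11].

Answer: 9 5 6 7 11 8 10 1 2 3 4 0

Derivation:
Char counts: '$':1, 'q':2, 'r':1, 't':1, 'u':4, 'w':1, 'y':1, 'z':1
C (first-col start): C('$')=0, C('q')=1, C('r')=3, C('t')=4, C('u')=5, C('w')=9, C('y')=10, C('z')=11
L[0]='w': occ=0, LF[0]=C('w')+0=9+0=9
L[1]='u': occ=0, LF[1]=C('u')+0=5+0=5
L[2]='u': occ=1, LF[2]=C('u')+1=5+1=6
L[3]='u': occ=2, LF[3]=C('u')+2=5+2=7
L[4]='z': occ=0, LF[4]=C('z')+0=11+0=11
L[5]='u': occ=3, LF[5]=C('u')+3=5+3=8
L[6]='y': occ=0, LF[6]=C('y')+0=10+0=10
L[7]='q': occ=0, LF[7]=C('q')+0=1+0=1
L[8]='q': occ=1, LF[8]=C('q')+1=1+1=2
L[9]='r': occ=0, LF[9]=C('r')+0=3+0=3
L[10]='t': occ=0, LF[10]=C('t')+0=4+0=4
L[11]='$': occ=0, LF[11]=C('$')+0=0+0=0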